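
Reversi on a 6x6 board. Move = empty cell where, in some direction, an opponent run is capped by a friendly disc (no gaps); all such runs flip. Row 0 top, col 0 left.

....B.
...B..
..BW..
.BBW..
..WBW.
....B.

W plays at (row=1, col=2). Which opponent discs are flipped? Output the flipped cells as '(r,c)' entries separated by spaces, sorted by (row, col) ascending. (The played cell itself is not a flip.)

Answer: (2,2) (3,2)

Derivation:
Dir NW: first cell '.' (not opp) -> no flip
Dir N: first cell '.' (not opp) -> no flip
Dir NE: first cell '.' (not opp) -> no flip
Dir W: first cell '.' (not opp) -> no flip
Dir E: opp run (1,3), next='.' -> no flip
Dir SW: first cell '.' (not opp) -> no flip
Dir S: opp run (2,2) (3,2) capped by W -> flip
Dir SE: first cell 'W' (not opp) -> no flip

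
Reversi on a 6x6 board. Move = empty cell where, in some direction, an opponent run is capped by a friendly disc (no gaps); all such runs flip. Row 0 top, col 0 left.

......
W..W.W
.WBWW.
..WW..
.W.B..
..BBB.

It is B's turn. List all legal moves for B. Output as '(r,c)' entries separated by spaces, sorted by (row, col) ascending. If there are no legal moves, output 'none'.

(0,0): no bracket -> illegal
(0,1): no bracket -> illegal
(0,2): no bracket -> illegal
(0,3): flips 3 -> legal
(0,4): flips 1 -> legal
(0,5): no bracket -> illegal
(1,1): no bracket -> illegal
(1,2): no bracket -> illegal
(1,4): no bracket -> illegal
(2,0): flips 1 -> legal
(2,5): flips 2 -> legal
(3,0): flips 1 -> legal
(3,1): no bracket -> illegal
(3,4): no bracket -> illegal
(3,5): no bracket -> illegal
(4,0): no bracket -> illegal
(4,2): flips 1 -> legal
(4,4): flips 1 -> legal
(5,0): no bracket -> illegal
(5,1): no bracket -> illegal

Answer: (0,3) (0,4) (2,0) (2,5) (3,0) (4,2) (4,4)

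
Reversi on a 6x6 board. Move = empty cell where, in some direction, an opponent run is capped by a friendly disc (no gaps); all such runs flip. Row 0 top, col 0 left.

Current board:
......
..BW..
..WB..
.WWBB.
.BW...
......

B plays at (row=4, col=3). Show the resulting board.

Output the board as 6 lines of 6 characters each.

Answer: ......
..BW..
..WB..
.WWBB.
.BBB..
......

Derivation:
Place B at (4,3); scan 8 dirs for brackets.
Dir NW: opp run (3,2), next='.' -> no flip
Dir N: first cell 'B' (not opp) -> no flip
Dir NE: first cell 'B' (not opp) -> no flip
Dir W: opp run (4,2) capped by B -> flip
Dir E: first cell '.' (not opp) -> no flip
Dir SW: first cell '.' (not opp) -> no flip
Dir S: first cell '.' (not opp) -> no flip
Dir SE: first cell '.' (not opp) -> no flip
All flips: (4,2)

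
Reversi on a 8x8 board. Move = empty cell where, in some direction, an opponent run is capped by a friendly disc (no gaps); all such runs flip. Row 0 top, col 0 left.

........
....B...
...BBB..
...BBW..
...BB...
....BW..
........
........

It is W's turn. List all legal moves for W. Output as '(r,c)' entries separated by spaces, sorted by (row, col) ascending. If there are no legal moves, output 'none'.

Answer: (1,3) (1,5) (2,2) (3,2) (5,3)

Derivation:
(0,3): no bracket -> illegal
(0,4): no bracket -> illegal
(0,5): no bracket -> illegal
(1,2): no bracket -> illegal
(1,3): flips 1 -> legal
(1,5): flips 1 -> legal
(1,6): no bracket -> illegal
(2,2): flips 2 -> legal
(2,6): no bracket -> illegal
(3,2): flips 2 -> legal
(3,6): no bracket -> illegal
(4,2): no bracket -> illegal
(4,5): no bracket -> illegal
(5,2): no bracket -> illegal
(5,3): flips 2 -> legal
(6,3): no bracket -> illegal
(6,4): no bracket -> illegal
(6,5): no bracket -> illegal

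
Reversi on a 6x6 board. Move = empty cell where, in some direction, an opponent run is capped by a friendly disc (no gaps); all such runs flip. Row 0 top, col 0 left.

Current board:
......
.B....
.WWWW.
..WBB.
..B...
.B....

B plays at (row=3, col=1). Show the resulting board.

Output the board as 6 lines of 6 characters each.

Answer: ......
.B....
.BWWW.
.BBBB.
..B...
.B....

Derivation:
Place B at (3,1); scan 8 dirs for brackets.
Dir NW: first cell '.' (not opp) -> no flip
Dir N: opp run (2,1) capped by B -> flip
Dir NE: opp run (2,2), next='.' -> no flip
Dir W: first cell '.' (not opp) -> no flip
Dir E: opp run (3,2) capped by B -> flip
Dir SW: first cell '.' (not opp) -> no flip
Dir S: first cell '.' (not opp) -> no flip
Dir SE: first cell 'B' (not opp) -> no flip
All flips: (2,1) (3,2)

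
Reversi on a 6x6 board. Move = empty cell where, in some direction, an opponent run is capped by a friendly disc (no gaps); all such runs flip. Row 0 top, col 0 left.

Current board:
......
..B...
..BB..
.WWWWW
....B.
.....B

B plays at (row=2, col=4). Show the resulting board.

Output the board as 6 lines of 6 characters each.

Answer: ......
..B...
..BBB.
.WWWBW
....B.
.....B

Derivation:
Place B at (2,4); scan 8 dirs for brackets.
Dir NW: first cell '.' (not opp) -> no flip
Dir N: first cell '.' (not opp) -> no flip
Dir NE: first cell '.' (not opp) -> no flip
Dir W: first cell 'B' (not opp) -> no flip
Dir E: first cell '.' (not opp) -> no flip
Dir SW: opp run (3,3), next='.' -> no flip
Dir S: opp run (3,4) capped by B -> flip
Dir SE: opp run (3,5), next=edge -> no flip
All flips: (3,4)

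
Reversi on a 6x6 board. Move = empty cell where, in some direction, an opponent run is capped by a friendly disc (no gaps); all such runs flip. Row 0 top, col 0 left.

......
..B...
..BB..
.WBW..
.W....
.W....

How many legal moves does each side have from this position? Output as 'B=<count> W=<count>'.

-- B to move --
(2,0): no bracket -> illegal
(2,1): no bracket -> illegal
(2,4): no bracket -> illegal
(3,0): flips 1 -> legal
(3,4): flips 1 -> legal
(4,0): flips 1 -> legal
(4,2): no bracket -> illegal
(4,3): flips 1 -> legal
(4,4): flips 1 -> legal
(5,0): flips 1 -> legal
(5,2): no bracket -> illegal
B mobility = 6
-- W to move --
(0,1): no bracket -> illegal
(0,2): no bracket -> illegal
(0,3): no bracket -> illegal
(1,1): flips 1 -> legal
(1,3): flips 2 -> legal
(1,4): flips 2 -> legal
(2,1): no bracket -> illegal
(2,4): no bracket -> illegal
(3,4): no bracket -> illegal
(4,2): no bracket -> illegal
(4,3): no bracket -> illegal
W mobility = 3

Answer: B=6 W=3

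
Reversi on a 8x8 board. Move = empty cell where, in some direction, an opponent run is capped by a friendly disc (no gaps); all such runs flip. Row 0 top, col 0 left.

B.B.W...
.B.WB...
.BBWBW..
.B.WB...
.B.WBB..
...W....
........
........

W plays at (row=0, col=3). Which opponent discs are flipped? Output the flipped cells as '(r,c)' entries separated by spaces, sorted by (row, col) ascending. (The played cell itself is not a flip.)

Dir NW: edge -> no flip
Dir N: edge -> no flip
Dir NE: edge -> no flip
Dir W: opp run (0,2), next='.' -> no flip
Dir E: first cell 'W' (not opp) -> no flip
Dir SW: first cell '.' (not opp) -> no flip
Dir S: first cell 'W' (not opp) -> no flip
Dir SE: opp run (1,4) capped by W -> flip

Answer: (1,4)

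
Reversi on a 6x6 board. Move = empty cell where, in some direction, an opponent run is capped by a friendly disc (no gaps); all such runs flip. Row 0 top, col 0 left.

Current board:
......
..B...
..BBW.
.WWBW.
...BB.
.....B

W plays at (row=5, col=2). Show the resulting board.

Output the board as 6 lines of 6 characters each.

Answer: ......
..B...
..BBW.
.WWBW.
...WB.
..W..B

Derivation:
Place W at (5,2); scan 8 dirs for brackets.
Dir NW: first cell '.' (not opp) -> no flip
Dir N: first cell '.' (not opp) -> no flip
Dir NE: opp run (4,3) capped by W -> flip
Dir W: first cell '.' (not opp) -> no flip
Dir E: first cell '.' (not opp) -> no flip
Dir SW: edge -> no flip
Dir S: edge -> no flip
Dir SE: edge -> no flip
All flips: (4,3)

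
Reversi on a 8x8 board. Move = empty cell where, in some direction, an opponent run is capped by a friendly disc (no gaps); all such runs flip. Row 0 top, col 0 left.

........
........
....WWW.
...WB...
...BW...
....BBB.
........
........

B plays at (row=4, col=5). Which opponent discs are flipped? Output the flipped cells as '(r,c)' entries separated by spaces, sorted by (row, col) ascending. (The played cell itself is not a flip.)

Dir NW: first cell 'B' (not opp) -> no flip
Dir N: first cell '.' (not opp) -> no flip
Dir NE: first cell '.' (not opp) -> no flip
Dir W: opp run (4,4) capped by B -> flip
Dir E: first cell '.' (not opp) -> no flip
Dir SW: first cell 'B' (not opp) -> no flip
Dir S: first cell 'B' (not opp) -> no flip
Dir SE: first cell 'B' (not opp) -> no flip

Answer: (4,4)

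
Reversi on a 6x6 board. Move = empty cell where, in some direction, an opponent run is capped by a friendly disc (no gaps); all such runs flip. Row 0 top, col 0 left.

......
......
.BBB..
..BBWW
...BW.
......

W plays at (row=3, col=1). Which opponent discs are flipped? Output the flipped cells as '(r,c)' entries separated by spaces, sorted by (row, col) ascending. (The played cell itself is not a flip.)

Dir NW: first cell '.' (not opp) -> no flip
Dir N: opp run (2,1), next='.' -> no flip
Dir NE: opp run (2,2), next='.' -> no flip
Dir W: first cell '.' (not opp) -> no flip
Dir E: opp run (3,2) (3,3) capped by W -> flip
Dir SW: first cell '.' (not opp) -> no flip
Dir S: first cell '.' (not opp) -> no flip
Dir SE: first cell '.' (not opp) -> no flip

Answer: (3,2) (3,3)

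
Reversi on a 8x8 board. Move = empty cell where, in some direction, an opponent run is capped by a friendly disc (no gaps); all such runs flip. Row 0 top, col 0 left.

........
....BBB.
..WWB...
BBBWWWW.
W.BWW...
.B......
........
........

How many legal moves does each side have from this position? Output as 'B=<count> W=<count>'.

-- B to move --
(1,1): no bracket -> illegal
(1,2): flips 1 -> legal
(1,3): flips 1 -> legal
(2,1): flips 2 -> legal
(2,5): no bracket -> illegal
(2,6): no bracket -> illegal
(2,7): no bracket -> illegal
(3,7): flips 4 -> legal
(4,1): no bracket -> illegal
(4,5): flips 2 -> legal
(4,6): flips 1 -> legal
(4,7): no bracket -> illegal
(5,0): flips 1 -> legal
(5,2): no bracket -> illegal
(5,3): no bracket -> illegal
(5,4): flips 3 -> legal
(5,5): no bracket -> illegal
B mobility = 8
-- W to move --
(0,3): no bracket -> illegal
(0,4): flips 2 -> legal
(0,5): flips 1 -> legal
(0,6): flips 2 -> legal
(0,7): no bracket -> illegal
(1,3): flips 1 -> legal
(1,7): no bracket -> illegal
(2,0): flips 1 -> legal
(2,1): flips 1 -> legal
(2,5): flips 1 -> legal
(2,6): no bracket -> illegal
(2,7): no bracket -> illegal
(4,1): flips 2 -> legal
(5,0): no bracket -> illegal
(5,2): flips 2 -> legal
(5,3): no bracket -> illegal
(6,0): flips 2 -> legal
(6,1): no bracket -> illegal
(6,2): flips 1 -> legal
W mobility = 11

Answer: B=8 W=11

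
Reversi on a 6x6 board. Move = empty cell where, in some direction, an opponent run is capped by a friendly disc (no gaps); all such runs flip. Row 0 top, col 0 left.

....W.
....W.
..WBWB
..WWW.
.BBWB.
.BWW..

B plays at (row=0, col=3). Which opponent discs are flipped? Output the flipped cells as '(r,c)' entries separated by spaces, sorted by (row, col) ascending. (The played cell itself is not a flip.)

Dir NW: edge -> no flip
Dir N: edge -> no flip
Dir NE: edge -> no flip
Dir W: first cell '.' (not opp) -> no flip
Dir E: opp run (0,4), next='.' -> no flip
Dir SW: first cell '.' (not opp) -> no flip
Dir S: first cell '.' (not opp) -> no flip
Dir SE: opp run (1,4) capped by B -> flip

Answer: (1,4)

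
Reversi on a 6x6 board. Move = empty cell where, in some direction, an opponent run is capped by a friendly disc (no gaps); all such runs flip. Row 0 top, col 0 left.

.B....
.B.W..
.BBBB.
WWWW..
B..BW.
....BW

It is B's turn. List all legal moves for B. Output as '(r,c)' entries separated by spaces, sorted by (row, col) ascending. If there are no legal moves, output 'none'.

(0,2): flips 1 -> legal
(0,3): flips 1 -> legal
(0,4): flips 1 -> legal
(1,2): no bracket -> illegal
(1,4): no bracket -> illegal
(2,0): flips 1 -> legal
(3,4): flips 1 -> legal
(3,5): no bracket -> illegal
(4,1): flips 2 -> legal
(4,2): flips 2 -> legal
(4,5): flips 1 -> legal
(5,3): no bracket -> illegal

Answer: (0,2) (0,3) (0,4) (2,0) (3,4) (4,1) (4,2) (4,5)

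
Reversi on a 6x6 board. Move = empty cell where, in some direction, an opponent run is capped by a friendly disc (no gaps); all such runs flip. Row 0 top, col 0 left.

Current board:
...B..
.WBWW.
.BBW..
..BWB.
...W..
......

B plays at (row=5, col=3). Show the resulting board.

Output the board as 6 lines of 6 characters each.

Place B at (5,3); scan 8 dirs for brackets.
Dir NW: first cell '.' (not opp) -> no flip
Dir N: opp run (4,3) (3,3) (2,3) (1,3) capped by B -> flip
Dir NE: first cell '.' (not opp) -> no flip
Dir W: first cell '.' (not opp) -> no flip
Dir E: first cell '.' (not opp) -> no flip
Dir SW: edge -> no flip
Dir S: edge -> no flip
Dir SE: edge -> no flip
All flips: (1,3) (2,3) (3,3) (4,3)

Answer: ...B..
.WBBW.
.BBB..
..BBB.
...B..
...B..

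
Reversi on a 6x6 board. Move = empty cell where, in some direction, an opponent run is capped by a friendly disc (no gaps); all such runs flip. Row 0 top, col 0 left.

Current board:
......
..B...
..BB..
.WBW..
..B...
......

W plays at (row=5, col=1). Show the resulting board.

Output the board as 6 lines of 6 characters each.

Answer: ......
..B...
..BB..
.WBW..
..W...
.W....

Derivation:
Place W at (5,1); scan 8 dirs for brackets.
Dir NW: first cell '.' (not opp) -> no flip
Dir N: first cell '.' (not opp) -> no flip
Dir NE: opp run (4,2) capped by W -> flip
Dir W: first cell '.' (not opp) -> no flip
Dir E: first cell '.' (not opp) -> no flip
Dir SW: edge -> no flip
Dir S: edge -> no flip
Dir SE: edge -> no flip
All flips: (4,2)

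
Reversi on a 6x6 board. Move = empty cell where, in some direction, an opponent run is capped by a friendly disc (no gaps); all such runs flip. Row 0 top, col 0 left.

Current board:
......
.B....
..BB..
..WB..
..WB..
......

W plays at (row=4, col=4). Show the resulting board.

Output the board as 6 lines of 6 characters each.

Place W at (4,4); scan 8 dirs for brackets.
Dir NW: opp run (3,3) (2,2) (1,1), next='.' -> no flip
Dir N: first cell '.' (not opp) -> no flip
Dir NE: first cell '.' (not opp) -> no flip
Dir W: opp run (4,3) capped by W -> flip
Dir E: first cell '.' (not opp) -> no flip
Dir SW: first cell '.' (not opp) -> no flip
Dir S: first cell '.' (not opp) -> no flip
Dir SE: first cell '.' (not opp) -> no flip
All flips: (4,3)

Answer: ......
.B....
..BB..
..WB..
..WWW.
......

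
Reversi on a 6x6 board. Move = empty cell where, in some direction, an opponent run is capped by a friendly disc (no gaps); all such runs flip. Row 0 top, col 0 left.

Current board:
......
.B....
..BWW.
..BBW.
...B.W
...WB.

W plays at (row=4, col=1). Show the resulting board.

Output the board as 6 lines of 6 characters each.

Answer: ......
.B....
..BWW.
..WBW.
.W.B.W
...WB.

Derivation:
Place W at (4,1); scan 8 dirs for brackets.
Dir NW: first cell '.' (not opp) -> no flip
Dir N: first cell '.' (not opp) -> no flip
Dir NE: opp run (3,2) capped by W -> flip
Dir W: first cell '.' (not opp) -> no flip
Dir E: first cell '.' (not opp) -> no flip
Dir SW: first cell '.' (not opp) -> no flip
Dir S: first cell '.' (not opp) -> no flip
Dir SE: first cell '.' (not opp) -> no flip
All flips: (3,2)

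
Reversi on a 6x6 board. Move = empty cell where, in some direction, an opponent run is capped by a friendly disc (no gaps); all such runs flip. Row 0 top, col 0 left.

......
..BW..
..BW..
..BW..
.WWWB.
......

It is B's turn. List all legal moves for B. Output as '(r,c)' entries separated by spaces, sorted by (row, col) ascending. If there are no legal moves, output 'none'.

Answer: (0,4) (1,4) (2,4) (3,4) (4,0) (5,0) (5,2) (5,4)

Derivation:
(0,2): no bracket -> illegal
(0,3): no bracket -> illegal
(0,4): flips 1 -> legal
(1,4): flips 2 -> legal
(2,4): flips 1 -> legal
(3,0): no bracket -> illegal
(3,1): no bracket -> illegal
(3,4): flips 2 -> legal
(4,0): flips 3 -> legal
(5,0): flips 1 -> legal
(5,1): no bracket -> illegal
(5,2): flips 1 -> legal
(5,3): no bracket -> illegal
(5,4): flips 1 -> legal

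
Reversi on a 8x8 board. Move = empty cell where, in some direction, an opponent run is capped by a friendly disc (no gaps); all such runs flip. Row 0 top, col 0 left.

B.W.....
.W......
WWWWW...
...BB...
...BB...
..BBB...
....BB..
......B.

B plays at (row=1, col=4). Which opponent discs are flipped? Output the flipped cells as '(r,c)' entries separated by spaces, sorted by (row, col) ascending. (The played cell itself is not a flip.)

Answer: (2,4)

Derivation:
Dir NW: first cell '.' (not opp) -> no flip
Dir N: first cell '.' (not opp) -> no flip
Dir NE: first cell '.' (not opp) -> no flip
Dir W: first cell '.' (not opp) -> no flip
Dir E: first cell '.' (not opp) -> no flip
Dir SW: opp run (2,3), next='.' -> no flip
Dir S: opp run (2,4) capped by B -> flip
Dir SE: first cell '.' (not opp) -> no flip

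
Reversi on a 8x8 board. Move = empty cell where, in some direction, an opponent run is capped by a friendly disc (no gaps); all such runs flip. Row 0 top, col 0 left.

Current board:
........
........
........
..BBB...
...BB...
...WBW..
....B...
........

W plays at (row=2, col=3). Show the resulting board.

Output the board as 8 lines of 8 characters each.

Answer: ........
........
...W....
..BWB...
...WB...
...WBW..
....B...
........

Derivation:
Place W at (2,3); scan 8 dirs for brackets.
Dir NW: first cell '.' (not opp) -> no flip
Dir N: first cell '.' (not opp) -> no flip
Dir NE: first cell '.' (not opp) -> no flip
Dir W: first cell '.' (not opp) -> no flip
Dir E: first cell '.' (not opp) -> no flip
Dir SW: opp run (3,2), next='.' -> no flip
Dir S: opp run (3,3) (4,3) capped by W -> flip
Dir SE: opp run (3,4), next='.' -> no flip
All flips: (3,3) (4,3)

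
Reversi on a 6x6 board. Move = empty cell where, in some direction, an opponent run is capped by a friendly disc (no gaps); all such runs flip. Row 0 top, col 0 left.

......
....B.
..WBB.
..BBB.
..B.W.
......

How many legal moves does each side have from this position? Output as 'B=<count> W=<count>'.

-- B to move --
(1,1): flips 1 -> legal
(1,2): flips 1 -> legal
(1,3): no bracket -> illegal
(2,1): flips 1 -> legal
(3,1): no bracket -> illegal
(3,5): no bracket -> illegal
(4,3): no bracket -> illegal
(4,5): no bracket -> illegal
(5,3): no bracket -> illegal
(5,4): flips 1 -> legal
(5,5): flips 1 -> legal
B mobility = 5
-- W to move --
(0,3): no bracket -> illegal
(0,4): flips 3 -> legal
(0,5): no bracket -> illegal
(1,2): no bracket -> illegal
(1,3): no bracket -> illegal
(1,5): no bracket -> illegal
(2,1): no bracket -> illegal
(2,5): flips 2 -> legal
(3,1): no bracket -> illegal
(3,5): no bracket -> illegal
(4,1): no bracket -> illegal
(4,3): no bracket -> illegal
(4,5): no bracket -> illegal
(5,1): no bracket -> illegal
(5,2): flips 2 -> legal
(5,3): no bracket -> illegal
W mobility = 3

Answer: B=5 W=3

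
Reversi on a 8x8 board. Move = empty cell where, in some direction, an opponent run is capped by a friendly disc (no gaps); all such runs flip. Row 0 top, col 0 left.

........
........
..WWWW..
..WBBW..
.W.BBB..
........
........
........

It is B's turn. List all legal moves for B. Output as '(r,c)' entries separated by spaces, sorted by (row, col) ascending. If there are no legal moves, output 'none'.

Answer: (1,1) (1,2) (1,3) (1,4) (1,5) (1,6) (2,1) (2,6) (3,1) (3,6)

Derivation:
(1,1): flips 1 -> legal
(1,2): flips 1 -> legal
(1,3): flips 1 -> legal
(1,4): flips 1 -> legal
(1,5): flips 3 -> legal
(1,6): flips 1 -> legal
(2,1): flips 1 -> legal
(2,6): flips 1 -> legal
(3,0): no bracket -> illegal
(3,1): flips 1 -> legal
(3,6): flips 1 -> legal
(4,0): no bracket -> illegal
(4,2): no bracket -> illegal
(4,6): no bracket -> illegal
(5,0): no bracket -> illegal
(5,1): no bracket -> illegal
(5,2): no bracket -> illegal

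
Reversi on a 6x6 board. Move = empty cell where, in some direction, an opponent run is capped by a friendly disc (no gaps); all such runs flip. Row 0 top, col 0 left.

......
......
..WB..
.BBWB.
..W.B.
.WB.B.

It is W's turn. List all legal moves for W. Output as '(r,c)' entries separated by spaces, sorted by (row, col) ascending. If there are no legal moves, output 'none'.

(1,2): no bracket -> illegal
(1,3): flips 1 -> legal
(1,4): no bracket -> illegal
(2,0): flips 1 -> legal
(2,1): no bracket -> illegal
(2,4): flips 1 -> legal
(2,5): no bracket -> illegal
(3,0): flips 2 -> legal
(3,5): flips 1 -> legal
(4,0): flips 1 -> legal
(4,1): no bracket -> illegal
(4,3): no bracket -> illegal
(4,5): no bracket -> illegal
(5,3): flips 1 -> legal
(5,5): flips 1 -> legal

Answer: (1,3) (2,0) (2,4) (3,0) (3,5) (4,0) (5,3) (5,5)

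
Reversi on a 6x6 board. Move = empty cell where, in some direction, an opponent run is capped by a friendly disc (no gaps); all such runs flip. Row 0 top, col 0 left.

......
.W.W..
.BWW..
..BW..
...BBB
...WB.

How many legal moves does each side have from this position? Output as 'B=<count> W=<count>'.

Answer: B=8 W=6

Derivation:
-- B to move --
(0,0): flips 3 -> legal
(0,1): flips 1 -> legal
(0,2): no bracket -> illegal
(0,3): flips 3 -> legal
(0,4): no bracket -> illegal
(1,0): no bracket -> illegal
(1,2): flips 1 -> legal
(1,4): flips 1 -> legal
(2,0): no bracket -> illegal
(2,4): flips 2 -> legal
(3,1): no bracket -> illegal
(3,4): flips 1 -> legal
(4,2): no bracket -> illegal
(5,2): flips 1 -> legal
B mobility = 8
-- W to move --
(1,0): no bracket -> illegal
(1,2): no bracket -> illegal
(2,0): flips 1 -> legal
(3,0): no bracket -> illegal
(3,1): flips 2 -> legal
(3,4): no bracket -> illegal
(3,5): flips 1 -> legal
(4,1): flips 1 -> legal
(4,2): flips 1 -> legal
(5,2): no bracket -> illegal
(5,5): flips 2 -> legal
W mobility = 6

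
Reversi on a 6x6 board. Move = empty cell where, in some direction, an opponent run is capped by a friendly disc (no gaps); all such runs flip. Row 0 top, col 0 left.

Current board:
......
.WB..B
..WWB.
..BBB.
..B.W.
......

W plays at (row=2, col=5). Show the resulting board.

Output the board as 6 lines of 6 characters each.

Answer: ......
.WB..B
..WWWW
..BBB.
..B.W.
......

Derivation:
Place W at (2,5); scan 8 dirs for brackets.
Dir NW: first cell '.' (not opp) -> no flip
Dir N: opp run (1,5), next='.' -> no flip
Dir NE: edge -> no flip
Dir W: opp run (2,4) capped by W -> flip
Dir E: edge -> no flip
Dir SW: opp run (3,4), next='.' -> no flip
Dir S: first cell '.' (not opp) -> no flip
Dir SE: edge -> no flip
All flips: (2,4)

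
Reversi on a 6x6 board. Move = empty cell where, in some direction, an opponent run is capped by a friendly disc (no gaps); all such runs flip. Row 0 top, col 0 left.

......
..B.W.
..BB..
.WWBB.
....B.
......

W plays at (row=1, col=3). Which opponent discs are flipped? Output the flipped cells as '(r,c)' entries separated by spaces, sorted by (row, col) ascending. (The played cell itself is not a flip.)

Dir NW: first cell '.' (not opp) -> no flip
Dir N: first cell '.' (not opp) -> no flip
Dir NE: first cell '.' (not opp) -> no flip
Dir W: opp run (1,2), next='.' -> no flip
Dir E: first cell 'W' (not opp) -> no flip
Dir SW: opp run (2,2) capped by W -> flip
Dir S: opp run (2,3) (3,3), next='.' -> no flip
Dir SE: first cell '.' (not opp) -> no flip

Answer: (2,2)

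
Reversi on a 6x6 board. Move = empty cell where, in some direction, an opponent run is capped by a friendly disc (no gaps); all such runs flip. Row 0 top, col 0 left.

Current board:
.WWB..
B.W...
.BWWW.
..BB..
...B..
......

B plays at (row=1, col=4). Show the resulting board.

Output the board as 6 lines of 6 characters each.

Answer: .WWB..
B.W.B.
.BWBW.
..BB..
...B..
......

Derivation:
Place B at (1,4); scan 8 dirs for brackets.
Dir NW: first cell 'B' (not opp) -> no flip
Dir N: first cell '.' (not opp) -> no flip
Dir NE: first cell '.' (not opp) -> no flip
Dir W: first cell '.' (not opp) -> no flip
Dir E: first cell '.' (not opp) -> no flip
Dir SW: opp run (2,3) capped by B -> flip
Dir S: opp run (2,4), next='.' -> no flip
Dir SE: first cell '.' (not opp) -> no flip
All flips: (2,3)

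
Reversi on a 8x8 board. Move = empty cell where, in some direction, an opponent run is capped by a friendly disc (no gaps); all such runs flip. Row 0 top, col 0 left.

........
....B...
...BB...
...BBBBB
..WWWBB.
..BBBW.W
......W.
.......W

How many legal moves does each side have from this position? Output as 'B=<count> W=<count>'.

Answer: B=7 W=13

Derivation:
-- B to move --
(3,1): flips 1 -> legal
(3,2): flips 2 -> legal
(4,1): flips 3 -> legal
(4,7): no bracket -> illegal
(5,1): flips 1 -> legal
(5,6): flips 1 -> legal
(6,4): flips 1 -> legal
(6,5): flips 1 -> legal
(6,7): no bracket -> illegal
(7,5): no bracket -> illegal
(7,6): no bracket -> illegal
B mobility = 7
-- W to move --
(0,3): no bracket -> illegal
(0,4): flips 3 -> legal
(0,5): no bracket -> illegal
(1,2): no bracket -> illegal
(1,3): flips 5 -> legal
(1,5): flips 2 -> legal
(2,2): flips 1 -> legal
(2,5): flips 3 -> legal
(2,6): flips 1 -> legal
(2,7): no bracket -> illegal
(3,2): no bracket -> illegal
(4,1): no bracket -> illegal
(4,7): flips 2 -> legal
(5,1): flips 3 -> legal
(5,6): no bracket -> illegal
(6,1): flips 1 -> legal
(6,2): flips 2 -> legal
(6,3): flips 1 -> legal
(6,4): flips 2 -> legal
(6,5): flips 1 -> legal
W mobility = 13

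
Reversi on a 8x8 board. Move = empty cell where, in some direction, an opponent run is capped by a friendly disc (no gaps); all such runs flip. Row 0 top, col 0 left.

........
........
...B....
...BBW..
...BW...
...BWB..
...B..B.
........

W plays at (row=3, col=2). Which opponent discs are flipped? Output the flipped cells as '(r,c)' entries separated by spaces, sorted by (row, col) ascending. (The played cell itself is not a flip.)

Answer: (3,3) (3,4) (4,3)

Derivation:
Dir NW: first cell '.' (not opp) -> no flip
Dir N: first cell '.' (not opp) -> no flip
Dir NE: opp run (2,3), next='.' -> no flip
Dir W: first cell '.' (not opp) -> no flip
Dir E: opp run (3,3) (3,4) capped by W -> flip
Dir SW: first cell '.' (not opp) -> no flip
Dir S: first cell '.' (not opp) -> no flip
Dir SE: opp run (4,3) capped by W -> flip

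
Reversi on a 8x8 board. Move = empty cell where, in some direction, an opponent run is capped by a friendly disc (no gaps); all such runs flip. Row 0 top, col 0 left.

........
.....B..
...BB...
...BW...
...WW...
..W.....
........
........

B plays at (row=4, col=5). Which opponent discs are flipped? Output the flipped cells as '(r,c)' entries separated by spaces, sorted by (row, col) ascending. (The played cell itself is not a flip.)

Dir NW: opp run (3,4) capped by B -> flip
Dir N: first cell '.' (not opp) -> no flip
Dir NE: first cell '.' (not opp) -> no flip
Dir W: opp run (4,4) (4,3), next='.' -> no flip
Dir E: first cell '.' (not opp) -> no flip
Dir SW: first cell '.' (not opp) -> no flip
Dir S: first cell '.' (not opp) -> no flip
Dir SE: first cell '.' (not opp) -> no flip

Answer: (3,4)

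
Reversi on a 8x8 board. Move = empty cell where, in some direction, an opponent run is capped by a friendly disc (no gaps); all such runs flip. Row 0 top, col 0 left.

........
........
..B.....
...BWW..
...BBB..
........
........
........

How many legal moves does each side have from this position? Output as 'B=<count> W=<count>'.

-- B to move --
(2,3): flips 1 -> legal
(2,4): flips 1 -> legal
(2,5): flips 2 -> legal
(2,6): flips 1 -> legal
(3,6): flips 2 -> legal
(4,6): no bracket -> illegal
B mobility = 5
-- W to move --
(1,1): no bracket -> illegal
(1,2): no bracket -> illegal
(1,3): no bracket -> illegal
(2,1): no bracket -> illegal
(2,3): no bracket -> illegal
(2,4): no bracket -> illegal
(3,1): no bracket -> illegal
(3,2): flips 1 -> legal
(3,6): no bracket -> illegal
(4,2): no bracket -> illegal
(4,6): no bracket -> illegal
(5,2): flips 1 -> legal
(5,3): flips 1 -> legal
(5,4): flips 1 -> legal
(5,5): flips 1 -> legal
(5,6): flips 1 -> legal
W mobility = 6

Answer: B=5 W=6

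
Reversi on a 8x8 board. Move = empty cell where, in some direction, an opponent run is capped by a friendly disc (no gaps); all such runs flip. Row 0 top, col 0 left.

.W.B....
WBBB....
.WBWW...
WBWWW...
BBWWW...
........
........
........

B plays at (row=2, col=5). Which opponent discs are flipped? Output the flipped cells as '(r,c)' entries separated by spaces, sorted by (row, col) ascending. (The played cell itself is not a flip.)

Answer: (2,3) (2,4)

Derivation:
Dir NW: first cell '.' (not opp) -> no flip
Dir N: first cell '.' (not opp) -> no flip
Dir NE: first cell '.' (not opp) -> no flip
Dir W: opp run (2,4) (2,3) capped by B -> flip
Dir E: first cell '.' (not opp) -> no flip
Dir SW: opp run (3,4) (4,3), next='.' -> no flip
Dir S: first cell '.' (not opp) -> no flip
Dir SE: first cell '.' (not opp) -> no flip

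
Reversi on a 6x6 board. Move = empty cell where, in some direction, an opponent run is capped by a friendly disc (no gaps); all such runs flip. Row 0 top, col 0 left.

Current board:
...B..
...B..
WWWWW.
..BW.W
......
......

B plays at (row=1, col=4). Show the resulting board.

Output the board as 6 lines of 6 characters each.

Answer: ...B..
...BB.
WWWBW.
..BW.W
......
......

Derivation:
Place B at (1,4); scan 8 dirs for brackets.
Dir NW: first cell 'B' (not opp) -> no flip
Dir N: first cell '.' (not opp) -> no flip
Dir NE: first cell '.' (not opp) -> no flip
Dir W: first cell 'B' (not opp) -> no flip
Dir E: first cell '.' (not opp) -> no flip
Dir SW: opp run (2,3) capped by B -> flip
Dir S: opp run (2,4), next='.' -> no flip
Dir SE: first cell '.' (not opp) -> no flip
All flips: (2,3)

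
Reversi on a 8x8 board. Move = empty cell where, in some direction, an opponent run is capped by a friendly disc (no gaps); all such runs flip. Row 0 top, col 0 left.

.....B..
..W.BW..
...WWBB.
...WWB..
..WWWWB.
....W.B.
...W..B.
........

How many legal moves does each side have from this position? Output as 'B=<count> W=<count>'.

Answer: B=11 W=10

Derivation:
-- B to move --
(0,1): flips 4 -> legal
(0,2): no bracket -> illegal
(0,3): no bracket -> illegal
(0,4): flips 1 -> legal
(0,6): no bracket -> illegal
(1,1): no bracket -> illegal
(1,3): flips 1 -> legal
(1,6): flips 1 -> legal
(2,1): no bracket -> illegal
(2,2): flips 2 -> legal
(3,1): no bracket -> illegal
(3,2): flips 3 -> legal
(3,6): no bracket -> illegal
(4,1): flips 4 -> legal
(5,1): no bracket -> illegal
(5,2): flips 2 -> legal
(5,3): flips 1 -> legal
(5,5): flips 1 -> legal
(6,2): no bracket -> illegal
(6,4): flips 4 -> legal
(6,5): no bracket -> illegal
(7,2): no bracket -> illegal
(7,3): no bracket -> illegal
(7,4): no bracket -> illegal
B mobility = 11
-- W to move --
(0,3): no bracket -> illegal
(0,4): flips 1 -> legal
(0,6): no bracket -> illegal
(1,3): flips 1 -> legal
(1,6): flips 1 -> legal
(1,7): flips 2 -> legal
(2,7): flips 2 -> legal
(3,6): flips 1 -> legal
(3,7): flips 1 -> legal
(4,7): flips 1 -> legal
(5,5): no bracket -> illegal
(5,7): flips 2 -> legal
(6,5): no bracket -> illegal
(6,7): flips 1 -> legal
(7,5): no bracket -> illegal
(7,6): no bracket -> illegal
(7,7): no bracket -> illegal
W mobility = 10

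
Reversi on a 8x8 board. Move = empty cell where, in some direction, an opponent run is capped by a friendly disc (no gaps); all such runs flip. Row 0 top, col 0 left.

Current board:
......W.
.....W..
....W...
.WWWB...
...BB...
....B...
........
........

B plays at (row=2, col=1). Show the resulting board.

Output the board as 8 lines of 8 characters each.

Place B at (2,1); scan 8 dirs for brackets.
Dir NW: first cell '.' (not opp) -> no flip
Dir N: first cell '.' (not opp) -> no flip
Dir NE: first cell '.' (not opp) -> no flip
Dir W: first cell '.' (not opp) -> no flip
Dir E: first cell '.' (not opp) -> no flip
Dir SW: first cell '.' (not opp) -> no flip
Dir S: opp run (3,1), next='.' -> no flip
Dir SE: opp run (3,2) capped by B -> flip
All flips: (3,2)

Answer: ......W.
.....W..
.B..W...
.WBWB...
...BB...
....B...
........
........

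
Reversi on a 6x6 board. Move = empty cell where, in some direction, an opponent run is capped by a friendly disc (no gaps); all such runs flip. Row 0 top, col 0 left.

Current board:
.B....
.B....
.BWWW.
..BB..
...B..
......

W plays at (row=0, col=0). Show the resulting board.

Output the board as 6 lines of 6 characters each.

Answer: WB....
.W....
.BWWW.
..BB..
...B..
......

Derivation:
Place W at (0,0); scan 8 dirs for brackets.
Dir NW: edge -> no flip
Dir N: edge -> no flip
Dir NE: edge -> no flip
Dir W: edge -> no flip
Dir E: opp run (0,1), next='.' -> no flip
Dir SW: edge -> no flip
Dir S: first cell '.' (not opp) -> no flip
Dir SE: opp run (1,1) capped by W -> flip
All flips: (1,1)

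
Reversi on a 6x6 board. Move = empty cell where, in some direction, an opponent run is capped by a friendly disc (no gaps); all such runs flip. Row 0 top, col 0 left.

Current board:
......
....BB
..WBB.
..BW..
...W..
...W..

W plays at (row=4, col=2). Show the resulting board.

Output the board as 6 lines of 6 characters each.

Place W at (4,2); scan 8 dirs for brackets.
Dir NW: first cell '.' (not opp) -> no flip
Dir N: opp run (3,2) capped by W -> flip
Dir NE: first cell 'W' (not opp) -> no flip
Dir W: first cell '.' (not opp) -> no flip
Dir E: first cell 'W' (not opp) -> no flip
Dir SW: first cell '.' (not opp) -> no flip
Dir S: first cell '.' (not opp) -> no flip
Dir SE: first cell 'W' (not opp) -> no flip
All flips: (3,2)

Answer: ......
....BB
..WBB.
..WW..
..WW..
...W..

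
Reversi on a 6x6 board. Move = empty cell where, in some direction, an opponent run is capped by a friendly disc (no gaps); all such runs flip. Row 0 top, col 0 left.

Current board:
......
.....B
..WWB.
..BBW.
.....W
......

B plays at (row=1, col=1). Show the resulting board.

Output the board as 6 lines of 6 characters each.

Answer: ......
.B...B
..BWB.
..BBW.
.....W
......

Derivation:
Place B at (1,1); scan 8 dirs for brackets.
Dir NW: first cell '.' (not opp) -> no flip
Dir N: first cell '.' (not opp) -> no flip
Dir NE: first cell '.' (not opp) -> no flip
Dir W: first cell '.' (not opp) -> no flip
Dir E: first cell '.' (not opp) -> no flip
Dir SW: first cell '.' (not opp) -> no flip
Dir S: first cell '.' (not opp) -> no flip
Dir SE: opp run (2,2) capped by B -> flip
All flips: (2,2)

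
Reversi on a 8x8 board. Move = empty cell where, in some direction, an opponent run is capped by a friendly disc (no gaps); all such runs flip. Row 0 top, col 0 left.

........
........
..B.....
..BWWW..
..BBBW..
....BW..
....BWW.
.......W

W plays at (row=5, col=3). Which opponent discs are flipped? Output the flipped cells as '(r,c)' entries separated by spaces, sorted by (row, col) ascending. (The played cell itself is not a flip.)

Answer: (4,3) (4,4) (5,4)

Derivation:
Dir NW: opp run (4,2), next='.' -> no flip
Dir N: opp run (4,3) capped by W -> flip
Dir NE: opp run (4,4) capped by W -> flip
Dir W: first cell '.' (not opp) -> no flip
Dir E: opp run (5,4) capped by W -> flip
Dir SW: first cell '.' (not opp) -> no flip
Dir S: first cell '.' (not opp) -> no flip
Dir SE: opp run (6,4), next='.' -> no flip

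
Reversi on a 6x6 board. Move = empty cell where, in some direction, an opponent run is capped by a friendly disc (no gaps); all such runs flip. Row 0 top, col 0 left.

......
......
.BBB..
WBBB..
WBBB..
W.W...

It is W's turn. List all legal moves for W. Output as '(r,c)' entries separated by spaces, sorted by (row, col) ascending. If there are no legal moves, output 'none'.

(1,0): no bracket -> illegal
(1,1): no bracket -> illegal
(1,2): flips 4 -> legal
(1,3): flips 2 -> legal
(1,4): flips 3 -> legal
(2,0): no bracket -> illegal
(2,4): no bracket -> illegal
(3,4): flips 4 -> legal
(4,4): flips 3 -> legal
(5,1): no bracket -> illegal
(5,3): no bracket -> illegal
(5,4): no bracket -> illegal

Answer: (1,2) (1,3) (1,4) (3,4) (4,4)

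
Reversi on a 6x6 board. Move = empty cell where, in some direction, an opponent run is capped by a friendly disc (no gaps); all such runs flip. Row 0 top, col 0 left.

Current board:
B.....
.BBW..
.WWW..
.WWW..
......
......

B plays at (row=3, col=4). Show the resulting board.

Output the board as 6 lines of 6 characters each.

Place B at (3,4); scan 8 dirs for brackets.
Dir NW: opp run (2,3) capped by B -> flip
Dir N: first cell '.' (not opp) -> no flip
Dir NE: first cell '.' (not opp) -> no flip
Dir W: opp run (3,3) (3,2) (3,1), next='.' -> no flip
Dir E: first cell '.' (not opp) -> no flip
Dir SW: first cell '.' (not opp) -> no flip
Dir S: first cell '.' (not opp) -> no flip
Dir SE: first cell '.' (not opp) -> no flip
All flips: (2,3)

Answer: B.....
.BBW..
.WWB..
.WWWB.
......
......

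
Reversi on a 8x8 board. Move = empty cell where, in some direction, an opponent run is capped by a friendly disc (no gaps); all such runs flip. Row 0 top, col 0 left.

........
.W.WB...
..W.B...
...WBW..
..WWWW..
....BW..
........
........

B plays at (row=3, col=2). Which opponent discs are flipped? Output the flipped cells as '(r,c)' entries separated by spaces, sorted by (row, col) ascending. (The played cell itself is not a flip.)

Dir NW: first cell '.' (not opp) -> no flip
Dir N: opp run (2,2), next='.' -> no flip
Dir NE: first cell '.' (not opp) -> no flip
Dir W: first cell '.' (not opp) -> no flip
Dir E: opp run (3,3) capped by B -> flip
Dir SW: first cell '.' (not opp) -> no flip
Dir S: opp run (4,2), next='.' -> no flip
Dir SE: opp run (4,3) capped by B -> flip

Answer: (3,3) (4,3)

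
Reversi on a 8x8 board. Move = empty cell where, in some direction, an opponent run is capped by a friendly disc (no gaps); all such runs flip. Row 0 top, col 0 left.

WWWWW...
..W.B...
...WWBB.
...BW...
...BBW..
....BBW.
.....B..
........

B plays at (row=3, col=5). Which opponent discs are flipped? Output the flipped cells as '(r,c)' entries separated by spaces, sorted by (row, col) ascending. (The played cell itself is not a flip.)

Dir NW: opp run (2,4), next='.' -> no flip
Dir N: first cell 'B' (not opp) -> no flip
Dir NE: first cell 'B' (not opp) -> no flip
Dir W: opp run (3,4) capped by B -> flip
Dir E: first cell '.' (not opp) -> no flip
Dir SW: first cell 'B' (not opp) -> no flip
Dir S: opp run (4,5) capped by B -> flip
Dir SE: first cell '.' (not opp) -> no flip

Answer: (3,4) (4,5)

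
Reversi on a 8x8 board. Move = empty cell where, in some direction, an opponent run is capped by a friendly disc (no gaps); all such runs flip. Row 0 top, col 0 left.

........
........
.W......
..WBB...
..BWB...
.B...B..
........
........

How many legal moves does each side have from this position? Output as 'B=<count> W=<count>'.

Answer: B=4 W=6

Derivation:
-- B to move --
(1,0): no bracket -> illegal
(1,1): no bracket -> illegal
(1,2): no bracket -> illegal
(2,0): no bracket -> illegal
(2,2): flips 1 -> legal
(2,3): no bracket -> illegal
(3,0): no bracket -> illegal
(3,1): flips 1 -> legal
(4,1): no bracket -> illegal
(5,2): flips 1 -> legal
(5,3): flips 1 -> legal
(5,4): no bracket -> illegal
B mobility = 4
-- W to move --
(2,2): no bracket -> illegal
(2,3): flips 1 -> legal
(2,4): no bracket -> illegal
(2,5): flips 1 -> legal
(3,1): no bracket -> illegal
(3,5): flips 2 -> legal
(4,0): no bracket -> illegal
(4,1): flips 1 -> legal
(4,5): flips 1 -> legal
(4,6): no bracket -> illegal
(5,0): no bracket -> illegal
(5,2): flips 1 -> legal
(5,3): no bracket -> illegal
(5,4): no bracket -> illegal
(5,6): no bracket -> illegal
(6,0): no bracket -> illegal
(6,1): no bracket -> illegal
(6,2): no bracket -> illegal
(6,4): no bracket -> illegal
(6,5): no bracket -> illegal
(6,6): no bracket -> illegal
W mobility = 6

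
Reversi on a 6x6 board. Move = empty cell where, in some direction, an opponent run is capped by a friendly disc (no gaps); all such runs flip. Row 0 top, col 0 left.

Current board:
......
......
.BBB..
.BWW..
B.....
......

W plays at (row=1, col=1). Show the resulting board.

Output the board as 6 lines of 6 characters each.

Answer: ......
.W....
.BWB..
.BWW..
B.....
......

Derivation:
Place W at (1,1); scan 8 dirs for brackets.
Dir NW: first cell '.' (not opp) -> no flip
Dir N: first cell '.' (not opp) -> no flip
Dir NE: first cell '.' (not opp) -> no flip
Dir W: first cell '.' (not opp) -> no flip
Dir E: first cell '.' (not opp) -> no flip
Dir SW: first cell '.' (not opp) -> no flip
Dir S: opp run (2,1) (3,1), next='.' -> no flip
Dir SE: opp run (2,2) capped by W -> flip
All flips: (2,2)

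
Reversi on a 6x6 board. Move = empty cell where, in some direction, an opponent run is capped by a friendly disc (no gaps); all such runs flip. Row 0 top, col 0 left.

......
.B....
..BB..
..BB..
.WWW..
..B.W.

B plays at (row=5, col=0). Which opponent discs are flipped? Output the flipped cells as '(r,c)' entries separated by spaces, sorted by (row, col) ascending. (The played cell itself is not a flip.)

Answer: (4,1)

Derivation:
Dir NW: edge -> no flip
Dir N: first cell '.' (not opp) -> no flip
Dir NE: opp run (4,1) capped by B -> flip
Dir W: edge -> no flip
Dir E: first cell '.' (not opp) -> no flip
Dir SW: edge -> no flip
Dir S: edge -> no flip
Dir SE: edge -> no flip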